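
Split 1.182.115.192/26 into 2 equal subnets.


New prefix = 26 + 1 = 27
Each subnet has 32 addresses
  1.182.115.192/27
  1.182.115.224/27
Subnets: 1.182.115.192/27, 1.182.115.224/27


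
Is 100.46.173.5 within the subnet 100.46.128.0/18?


Subnet network: 100.46.128.0
Test IP AND mask: 100.46.128.0
Yes, 100.46.173.5 is in 100.46.128.0/18


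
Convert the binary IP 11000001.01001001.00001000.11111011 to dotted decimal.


11000001 = 193
01001001 = 73
00001000 = 8
11111011 = 251
IP: 193.73.8.251


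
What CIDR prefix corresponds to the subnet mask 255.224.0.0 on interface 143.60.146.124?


Binary: 11111111.11100000.00000000.00000000
Count leading 1s
Prefix: /11


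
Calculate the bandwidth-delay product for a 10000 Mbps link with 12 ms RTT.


BDP = bandwidth * RTT
= 10000 Mbps * 12 ms
= 10000 * 1e6 * 12 / 1000 bits
= 120000000 bits
= 15000000 bytes
= 14648.4375 KB
BDP = 120000000 bits (15000000 bytes)


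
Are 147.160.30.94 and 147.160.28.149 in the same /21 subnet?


Mask: 255.255.248.0
147.160.30.94 AND mask = 147.160.24.0
147.160.28.149 AND mask = 147.160.24.0
Yes, same subnet (147.160.24.0)


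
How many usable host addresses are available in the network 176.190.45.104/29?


Host bits = 32 - 29 = 3
Total addresses = 2^3 = 8
Usable = total - 2 (network and broadcast)
Usable hosts: 6


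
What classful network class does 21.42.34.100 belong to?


First octet: 21
Binary: 00010101
0xxxxxxx -> Class A (1-126)
Class A, default mask 255.0.0.0 (/8)


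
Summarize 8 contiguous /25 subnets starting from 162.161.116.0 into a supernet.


Original prefix: /25
Number of subnets: 8 = 2^3
New prefix = 25 - 3 = 22
Supernet: 162.161.116.0/22


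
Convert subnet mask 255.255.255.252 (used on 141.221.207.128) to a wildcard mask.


Subnet mask: 255.255.255.252
Wildcard = 255.255.255.255 - subnet mask
255 - 255 = 0
255 - 255 = 0
255 - 255 = 0
255 - 252 = 3
Wildcard: 0.0.0.3


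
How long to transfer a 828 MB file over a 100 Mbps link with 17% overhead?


Effective throughput = 100 * (1 - 17/100) = 83 Mbps
File size in Mb = 828 * 8 = 6624 Mb
Time = 6624 / 83
Time = 79.8072 seconds


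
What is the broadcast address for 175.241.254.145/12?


Network: 175.240.0.0/12
Host bits = 20
Set all host bits to 1:
Broadcast: 175.255.255.255


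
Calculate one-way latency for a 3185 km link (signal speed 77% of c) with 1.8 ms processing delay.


Speed = 0.77 * 3e5 km/s = 231000 km/s
Propagation delay = 3185 / 231000 = 0.0138 s = 13.7879 ms
Processing delay = 1.8 ms
Total one-way latency = 15.5879 ms


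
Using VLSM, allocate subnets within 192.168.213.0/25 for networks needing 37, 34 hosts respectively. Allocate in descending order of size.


37 hosts -> /26 (62 usable): 192.168.213.0/26
34 hosts -> /26 (62 usable): 192.168.213.64/26
Allocation: 192.168.213.0/26 (37 hosts, 62 usable); 192.168.213.64/26 (34 hosts, 62 usable)


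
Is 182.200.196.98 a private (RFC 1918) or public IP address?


RFC 1918 private ranges:
  10.0.0.0/8 (10.0.0.0 - 10.255.255.255)
  172.16.0.0/12 (172.16.0.0 - 172.31.255.255)
  192.168.0.0/16 (192.168.0.0 - 192.168.255.255)
Public (not in any RFC 1918 range)


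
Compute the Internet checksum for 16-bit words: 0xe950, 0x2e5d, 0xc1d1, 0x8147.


Sum all words (with carry folding):
+ 0xe950 = 0xe950
+ 0x2e5d = 0x17ae
+ 0xc1d1 = 0xd97f
+ 0x8147 = 0x5ac7
One's complement: ~0x5ac7
Checksum = 0xa538


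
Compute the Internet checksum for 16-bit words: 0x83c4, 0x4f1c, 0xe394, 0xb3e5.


Sum all words (with carry folding):
+ 0x83c4 = 0x83c4
+ 0x4f1c = 0xd2e0
+ 0xe394 = 0xb675
+ 0xb3e5 = 0x6a5b
One's complement: ~0x6a5b
Checksum = 0x95a4


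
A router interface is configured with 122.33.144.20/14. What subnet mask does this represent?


/14 means 14 network bits, 18 host bits
Binary: 11111111111111000000000000000000
Mask: 255.252.0.0


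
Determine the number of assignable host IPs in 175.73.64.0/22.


Host bits = 32 - 22 = 10
Total addresses = 2^10 = 1024
Usable = total - 2 (network and broadcast)
Usable hosts: 1022


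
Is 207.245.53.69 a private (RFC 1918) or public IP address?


RFC 1918 private ranges:
  10.0.0.0/8 (10.0.0.0 - 10.255.255.255)
  172.16.0.0/12 (172.16.0.0 - 172.31.255.255)
  192.168.0.0/16 (192.168.0.0 - 192.168.255.255)
Public (not in any RFC 1918 range)


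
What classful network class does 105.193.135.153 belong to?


First octet: 105
Binary: 01101001
0xxxxxxx -> Class A (1-126)
Class A, default mask 255.0.0.0 (/8)


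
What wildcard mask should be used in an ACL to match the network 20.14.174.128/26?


Subnet mask: 255.255.255.192
Wildcard = 255.255.255.255 - subnet mask
255 - 255 = 0
255 - 255 = 0
255 - 255 = 0
255 - 192 = 63
Wildcard: 0.0.0.63


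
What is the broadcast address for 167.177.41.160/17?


Network: 167.177.0.0/17
Host bits = 15
Set all host bits to 1:
Broadcast: 167.177.127.255


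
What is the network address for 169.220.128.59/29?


IP:   10101001.11011100.10000000.00111011
Mask: 11111111.11111111.11111111.11111000
AND operation:
Net:  10101001.11011100.10000000.00111000
Network: 169.220.128.56/29


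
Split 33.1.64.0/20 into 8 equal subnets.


New prefix = 20 + 3 = 23
Each subnet has 512 addresses
  33.1.64.0/23
  33.1.66.0/23
  33.1.68.0/23
  33.1.70.0/23
  33.1.72.0/23
  33.1.74.0/23
  33.1.76.0/23
  33.1.78.0/23
Subnets: 33.1.64.0/23, 33.1.66.0/23, 33.1.68.0/23, 33.1.70.0/23, 33.1.72.0/23, 33.1.74.0/23, 33.1.76.0/23, 33.1.78.0/23


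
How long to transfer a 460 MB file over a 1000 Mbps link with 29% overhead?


Effective throughput = 1000 * (1 - 29/100) = 710 Mbps
File size in Mb = 460 * 8 = 3680 Mb
Time = 3680 / 710
Time = 5.1831 seconds


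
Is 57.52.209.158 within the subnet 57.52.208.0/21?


Subnet network: 57.52.208.0
Test IP AND mask: 57.52.208.0
Yes, 57.52.209.158 is in 57.52.208.0/21


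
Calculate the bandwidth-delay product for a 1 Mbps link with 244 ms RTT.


BDP = bandwidth * RTT
= 1 Mbps * 244 ms
= 1 * 1e6 * 244 / 1000 bits
= 244000 bits
= 30500 bytes
= 29.7852 KB
BDP = 244000 bits (30500 bytes)


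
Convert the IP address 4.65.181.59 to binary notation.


4 = 00000100
65 = 01000001
181 = 10110101
59 = 00111011
Binary: 00000100.01000001.10110101.00111011


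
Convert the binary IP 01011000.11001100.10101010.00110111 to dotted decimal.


01011000 = 88
11001100 = 204
10101010 = 170
00110111 = 55
IP: 88.204.170.55


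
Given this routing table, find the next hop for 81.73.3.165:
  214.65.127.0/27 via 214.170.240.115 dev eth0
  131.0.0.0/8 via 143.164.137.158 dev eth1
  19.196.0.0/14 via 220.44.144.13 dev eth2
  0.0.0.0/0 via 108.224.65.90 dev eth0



Longest prefix match for 81.73.3.165:
  /27 214.65.127.0: no
  /8 131.0.0.0: no
  /14 19.196.0.0: no
  /0 0.0.0.0: MATCH
Selected: next-hop 108.224.65.90 via eth0 (matched /0)


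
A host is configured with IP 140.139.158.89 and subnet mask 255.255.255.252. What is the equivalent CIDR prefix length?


Binary: 11111111.11111111.11111111.11111100
Count leading 1s
Prefix: /30


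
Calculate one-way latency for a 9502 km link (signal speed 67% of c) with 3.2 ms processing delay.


Speed = 0.67 * 3e5 km/s = 201000 km/s
Propagation delay = 9502 / 201000 = 0.0473 s = 47.2736 ms
Processing delay = 3.2 ms
Total one-way latency = 50.4736 ms


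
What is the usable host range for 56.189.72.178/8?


Network: 56.0.0.0
Broadcast: 56.255.255.255
First usable = network + 1
Last usable = broadcast - 1
Range: 56.0.0.1 to 56.255.255.254


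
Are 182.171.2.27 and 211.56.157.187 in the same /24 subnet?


Mask: 255.255.255.0
182.171.2.27 AND mask = 182.171.2.0
211.56.157.187 AND mask = 211.56.157.0
No, different subnets (182.171.2.0 vs 211.56.157.0)


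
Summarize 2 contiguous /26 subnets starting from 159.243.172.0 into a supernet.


Original prefix: /26
Number of subnets: 2 = 2^1
New prefix = 26 - 1 = 25
Supernet: 159.243.172.0/25


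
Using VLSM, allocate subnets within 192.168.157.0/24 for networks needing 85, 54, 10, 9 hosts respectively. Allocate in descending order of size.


85 hosts -> /25 (126 usable): 192.168.157.0/25
54 hosts -> /26 (62 usable): 192.168.157.128/26
10 hosts -> /28 (14 usable): 192.168.157.192/28
9 hosts -> /28 (14 usable): 192.168.157.208/28
Allocation: 192.168.157.0/25 (85 hosts, 126 usable); 192.168.157.128/26 (54 hosts, 62 usable); 192.168.157.192/28 (10 hosts, 14 usable); 192.168.157.208/28 (9 hosts, 14 usable)


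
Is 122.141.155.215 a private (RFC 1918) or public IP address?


RFC 1918 private ranges:
  10.0.0.0/8 (10.0.0.0 - 10.255.255.255)
  172.16.0.0/12 (172.16.0.0 - 172.31.255.255)
  192.168.0.0/16 (192.168.0.0 - 192.168.255.255)
Public (not in any RFC 1918 range)


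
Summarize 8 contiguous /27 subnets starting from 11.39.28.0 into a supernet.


Original prefix: /27
Number of subnets: 8 = 2^3
New prefix = 27 - 3 = 24
Supernet: 11.39.28.0/24


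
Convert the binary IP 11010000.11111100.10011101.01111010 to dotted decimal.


11010000 = 208
11111100 = 252
10011101 = 157
01111010 = 122
IP: 208.252.157.122


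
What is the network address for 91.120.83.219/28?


IP:   01011011.01111000.01010011.11011011
Mask: 11111111.11111111.11111111.11110000
AND operation:
Net:  01011011.01111000.01010011.11010000
Network: 91.120.83.208/28


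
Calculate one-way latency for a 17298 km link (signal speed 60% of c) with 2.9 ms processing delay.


Speed = 0.6 * 3e5 km/s = 180000 km/s
Propagation delay = 17298 / 180000 = 0.0961 s = 96.1 ms
Processing delay = 2.9 ms
Total one-way latency = 99.0 ms


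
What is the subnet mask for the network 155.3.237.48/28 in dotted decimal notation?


/28 means 28 network bits, 4 host bits
Binary: 11111111111111111111111111110000
Mask: 255.255.255.240


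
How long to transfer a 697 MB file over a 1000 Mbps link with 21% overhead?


Effective throughput = 1000 * (1 - 21/100) = 790 Mbps
File size in Mb = 697 * 8 = 5576 Mb
Time = 5576 / 790
Time = 7.0582 seconds


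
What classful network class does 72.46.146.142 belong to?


First octet: 72
Binary: 01001000
0xxxxxxx -> Class A (1-126)
Class A, default mask 255.0.0.0 (/8)


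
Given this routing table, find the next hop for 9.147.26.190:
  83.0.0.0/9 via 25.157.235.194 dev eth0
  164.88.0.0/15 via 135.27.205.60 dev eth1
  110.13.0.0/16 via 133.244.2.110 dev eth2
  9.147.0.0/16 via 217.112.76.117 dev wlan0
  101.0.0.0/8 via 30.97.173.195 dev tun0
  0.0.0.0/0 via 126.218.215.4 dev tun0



Longest prefix match for 9.147.26.190:
  /9 83.0.0.0: no
  /15 164.88.0.0: no
  /16 110.13.0.0: no
  /16 9.147.0.0: MATCH
  /8 101.0.0.0: no
  /0 0.0.0.0: MATCH
Selected: next-hop 217.112.76.117 via wlan0 (matched /16)


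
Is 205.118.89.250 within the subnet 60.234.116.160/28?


Subnet network: 60.234.116.160
Test IP AND mask: 205.118.89.240
No, 205.118.89.250 is not in 60.234.116.160/28


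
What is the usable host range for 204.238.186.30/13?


Network: 204.232.0.0
Broadcast: 204.239.255.255
First usable = network + 1
Last usable = broadcast - 1
Range: 204.232.0.1 to 204.239.255.254


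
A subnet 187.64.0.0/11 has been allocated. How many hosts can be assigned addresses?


Host bits = 32 - 11 = 21
Total addresses = 2^21 = 2097152
Usable = total - 2 (network and broadcast)
Usable hosts: 2097150


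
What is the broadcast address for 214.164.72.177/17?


Network: 214.164.0.0/17
Host bits = 15
Set all host bits to 1:
Broadcast: 214.164.127.255


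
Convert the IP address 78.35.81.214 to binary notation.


78 = 01001110
35 = 00100011
81 = 01010001
214 = 11010110
Binary: 01001110.00100011.01010001.11010110


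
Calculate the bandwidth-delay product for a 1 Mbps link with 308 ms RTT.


BDP = bandwidth * RTT
= 1 Mbps * 308 ms
= 1 * 1e6 * 308 / 1000 bits
= 308000 bits
= 38500 bytes
= 37.5977 KB
BDP = 308000 bits (38500 bytes)


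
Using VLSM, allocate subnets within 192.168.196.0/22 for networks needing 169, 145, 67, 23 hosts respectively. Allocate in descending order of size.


169 hosts -> /24 (254 usable): 192.168.196.0/24
145 hosts -> /24 (254 usable): 192.168.197.0/24
67 hosts -> /25 (126 usable): 192.168.198.0/25
23 hosts -> /27 (30 usable): 192.168.198.128/27
Allocation: 192.168.196.0/24 (169 hosts, 254 usable); 192.168.197.0/24 (145 hosts, 254 usable); 192.168.198.0/25 (67 hosts, 126 usable); 192.168.198.128/27 (23 hosts, 30 usable)


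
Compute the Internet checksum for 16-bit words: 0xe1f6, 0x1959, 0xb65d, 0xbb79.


Sum all words (with carry folding):
+ 0xe1f6 = 0xe1f6
+ 0x1959 = 0xfb4f
+ 0xb65d = 0xb1ad
+ 0xbb79 = 0x6d27
One's complement: ~0x6d27
Checksum = 0x92d8


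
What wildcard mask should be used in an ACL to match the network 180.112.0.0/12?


Subnet mask: 255.240.0.0
Wildcard = 255.255.255.255 - subnet mask
255 - 255 = 0
255 - 240 = 15
255 - 0 = 255
255 - 0 = 255
Wildcard: 0.15.255.255


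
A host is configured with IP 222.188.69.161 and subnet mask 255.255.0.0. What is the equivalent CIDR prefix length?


Binary: 11111111.11111111.00000000.00000000
Count leading 1s
Prefix: /16


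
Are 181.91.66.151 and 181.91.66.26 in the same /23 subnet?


Mask: 255.255.254.0
181.91.66.151 AND mask = 181.91.66.0
181.91.66.26 AND mask = 181.91.66.0
Yes, same subnet (181.91.66.0)


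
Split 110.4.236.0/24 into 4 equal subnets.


New prefix = 24 + 2 = 26
Each subnet has 64 addresses
  110.4.236.0/26
  110.4.236.64/26
  110.4.236.128/26
  110.4.236.192/26
Subnets: 110.4.236.0/26, 110.4.236.64/26, 110.4.236.128/26, 110.4.236.192/26


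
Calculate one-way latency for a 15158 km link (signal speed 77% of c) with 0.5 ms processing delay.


Speed = 0.77 * 3e5 km/s = 231000 km/s
Propagation delay = 15158 / 231000 = 0.0656 s = 65.619 ms
Processing delay = 0.5 ms
Total one-way latency = 66.119 ms


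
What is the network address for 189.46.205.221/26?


IP:   10111101.00101110.11001101.11011101
Mask: 11111111.11111111.11111111.11000000
AND operation:
Net:  10111101.00101110.11001101.11000000
Network: 189.46.205.192/26


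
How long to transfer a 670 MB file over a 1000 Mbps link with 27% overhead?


Effective throughput = 1000 * (1 - 27/100) = 730 Mbps
File size in Mb = 670 * 8 = 5360 Mb
Time = 5360 / 730
Time = 7.3425 seconds


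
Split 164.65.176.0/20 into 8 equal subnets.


New prefix = 20 + 3 = 23
Each subnet has 512 addresses
  164.65.176.0/23
  164.65.178.0/23
  164.65.180.0/23
  164.65.182.0/23
  164.65.184.0/23
  164.65.186.0/23
  164.65.188.0/23
  164.65.190.0/23
Subnets: 164.65.176.0/23, 164.65.178.0/23, 164.65.180.0/23, 164.65.182.0/23, 164.65.184.0/23, 164.65.186.0/23, 164.65.188.0/23, 164.65.190.0/23


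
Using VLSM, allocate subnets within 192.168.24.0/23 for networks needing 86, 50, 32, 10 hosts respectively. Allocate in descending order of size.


86 hosts -> /25 (126 usable): 192.168.24.0/25
50 hosts -> /26 (62 usable): 192.168.24.128/26
32 hosts -> /26 (62 usable): 192.168.24.192/26
10 hosts -> /28 (14 usable): 192.168.25.0/28
Allocation: 192.168.24.0/25 (86 hosts, 126 usable); 192.168.24.128/26 (50 hosts, 62 usable); 192.168.24.192/26 (32 hosts, 62 usable); 192.168.25.0/28 (10 hosts, 14 usable)


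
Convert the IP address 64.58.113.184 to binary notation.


64 = 01000000
58 = 00111010
113 = 01110001
184 = 10111000
Binary: 01000000.00111010.01110001.10111000


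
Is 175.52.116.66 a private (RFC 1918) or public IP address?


RFC 1918 private ranges:
  10.0.0.0/8 (10.0.0.0 - 10.255.255.255)
  172.16.0.0/12 (172.16.0.0 - 172.31.255.255)
  192.168.0.0/16 (192.168.0.0 - 192.168.255.255)
Public (not in any RFC 1918 range)


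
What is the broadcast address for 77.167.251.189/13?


Network: 77.160.0.0/13
Host bits = 19
Set all host bits to 1:
Broadcast: 77.167.255.255


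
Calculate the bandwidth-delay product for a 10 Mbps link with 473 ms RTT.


BDP = bandwidth * RTT
= 10 Mbps * 473 ms
= 10 * 1e6 * 473 / 1000 bits
= 4730000 bits
= 591250 bytes
= 577.3926 KB
BDP = 4730000 bits (591250 bytes)


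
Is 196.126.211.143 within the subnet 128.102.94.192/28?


Subnet network: 128.102.94.192
Test IP AND mask: 196.126.211.128
No, 196.126.211.143 is not in 128.102.94.192/28


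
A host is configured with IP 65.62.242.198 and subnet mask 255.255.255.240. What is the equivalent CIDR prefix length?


Binary: 11111111.11111111.11111111.11110000
Count leading 1s
Prefix: /28


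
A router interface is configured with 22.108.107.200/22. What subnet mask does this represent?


/22 means 22 network bits, 10 host bits
Binary: 11111111111111111111110000000000
Mask: 255.255.252.0


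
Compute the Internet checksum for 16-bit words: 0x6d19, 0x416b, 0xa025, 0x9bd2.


Sum all words (with carry folding):
+ 0x6d19 = 0x6d19
+ 0x416b = 0xae84
+ 0xa025 = 0x4eaa
+ 0x9bd2 = 0xea7c
One's complement: ~0xea7c
Checksum = 0x1583


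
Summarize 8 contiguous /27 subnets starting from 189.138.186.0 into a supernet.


Original prefix: /27
Number of subnets: 8 = 2^3
New prefix = 27 - 3 = 24
Supernet: 189.138.186.0/24


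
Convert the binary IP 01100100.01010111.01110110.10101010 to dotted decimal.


01100100 = 100
01010111 = 87
01110110 = 118
10101010 = 170
IP: 100.87.118.170


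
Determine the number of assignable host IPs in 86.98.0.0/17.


Host bits = 32 - 17 = 15
Total addresses = 2^15 = 32768
Usable = total - 2 (network and broadcast)
Usable hosts: 32766


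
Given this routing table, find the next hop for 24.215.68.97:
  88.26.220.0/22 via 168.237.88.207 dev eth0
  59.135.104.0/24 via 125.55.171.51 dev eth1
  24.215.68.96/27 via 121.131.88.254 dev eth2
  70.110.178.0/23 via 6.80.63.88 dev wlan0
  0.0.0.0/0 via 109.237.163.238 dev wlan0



Longest prefix match for 24.215.68.97:
  /22 88.26.220.0: no
  /24 59.135.104.0: no
  /27 24.215.68.96: MATCH
  /23 70.110.178.0: no
  /0 0.0.0.0: MATCH
Selected: next-hop 121.131.88.254 via eth2 (matched /27)


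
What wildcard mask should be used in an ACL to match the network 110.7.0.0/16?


Subnet mask: 255.255.0.0
Wildcard = 255.255.255.255 - subnet mask
255 - 255 = 0
255 - 255 = 0
255 - 0 = 255
255 - 0 = 255
Wildcard: 0.0.255.255


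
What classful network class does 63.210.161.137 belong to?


First octet: 63
Binary: 00111111
0xxxxxxx -> Class A (1-126)
Class A, default mask 255.0.0.0 (/8)


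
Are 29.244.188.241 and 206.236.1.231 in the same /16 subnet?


Mask: 255.255.0.0
29.244.188.241 AND mask = 29.244.0.0
206.236.1.231 AND mask = 206.236.0.0
No, different subnets (29.244.0.0 vs 206.236.0.0)


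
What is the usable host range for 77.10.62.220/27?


Network: 77.10.62.192
Broadcast: 77.10.62.223
First usable = network + 1
Last usable = broadcast - 1
Range: 77.10.62.193 to 77.10.62.222


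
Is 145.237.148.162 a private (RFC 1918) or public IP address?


RFC 1918 private ranges:
  10.0.0.0/8 (10.0.0.0 - 10.255.255.255)
  172.16.0.0/12 (172.16.0.0 - 172.31.255.255)
  192.168.0.0/16 (192.168.0.0 - 192.168.255.255)
Public (not in any RFC 1918 range)


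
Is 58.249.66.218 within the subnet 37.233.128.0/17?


Subnet network: 37.233.128.0
Test IP AND mask: 58.249.0.0
No, 58.249.66.218 is not in 37.233.128.0/17


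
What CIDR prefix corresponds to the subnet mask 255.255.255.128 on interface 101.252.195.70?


Binary: 11111111.11111111.11111111.10000000
Count leading 1s
Prefix: /25


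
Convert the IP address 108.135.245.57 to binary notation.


108 = 01101100
135 = 10000111
245 = 11110101
57 = 00111001
Binary: 01101100.10000111.11110101.00111001


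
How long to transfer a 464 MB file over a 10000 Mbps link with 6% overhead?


Effective throughput = 10000 * (1 - 6/100) = 9400 Mbps
File size in Mb = 464 * 8 = 3712 Mb
Time = 3712 / 9400
Time = 0.3949 seconds


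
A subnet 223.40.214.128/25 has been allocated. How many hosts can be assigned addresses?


Host bits = 32 - 25 = 7
Total addresses = 2^7 = 128
Usable = total - 2 (network and broadcast)
Usable hosts: 126


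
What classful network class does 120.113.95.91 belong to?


First octet: 120
Binary: 01111000
0xxxxxxx -> Class A (1-126)
Class A, default mask 255.0.0.0 (/8)


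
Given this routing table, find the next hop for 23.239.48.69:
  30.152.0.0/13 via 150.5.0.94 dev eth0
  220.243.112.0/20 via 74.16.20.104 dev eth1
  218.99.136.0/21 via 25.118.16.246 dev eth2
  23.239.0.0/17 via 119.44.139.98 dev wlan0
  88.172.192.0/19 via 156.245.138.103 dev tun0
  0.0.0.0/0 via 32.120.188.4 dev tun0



Longest prefix match for 23.239.48.69:
  /13 30.152.0.0: no
  /20 220.243.112.0: no
  /21 218.99.136.0: no
  /17 23.239.0.0: MATCH
  /19 88.172.192.0: no
  /0 0.0.0.0: MATCH
Selected: next-hop 119.44.139.98 via wlan0 (matched /17)


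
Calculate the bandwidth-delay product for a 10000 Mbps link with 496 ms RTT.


BDP = bandwidth * RTT
= 10000 Mbps * 496 ms
= 10000 * 1e6 * 496 / 1000 bits
= 4960000000 bits
= 620000000 bytes
= 605468.75 KB
BDP = 4960000000 bits (620000000 bytes)


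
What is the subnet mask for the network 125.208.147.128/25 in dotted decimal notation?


/25 means 25 network bits, 7 host bits
Binary: 11111111111111111111111110000000
Mask: 255.255.255.128


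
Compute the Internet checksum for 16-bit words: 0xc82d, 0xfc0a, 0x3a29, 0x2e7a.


Sum all words (with carry folding):
+ 0xc82d = 0xc82d
+ 0xfc0a = 0xc438
+ 0x3a29 = 0xfe61
+ 0x2e7a = 0x2cdc
One's complement: ~0x2cdc
Checksum = 0xd323


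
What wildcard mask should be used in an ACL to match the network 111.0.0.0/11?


Subnet mask: 255.224.0.0
Wildcard = 255.255.255.255 - subnet mask
255 - 255 = 0
255 - 224 = 31
255 - 0 = 255
255 - 0 = 255
Wildcard: 0.31.255.255


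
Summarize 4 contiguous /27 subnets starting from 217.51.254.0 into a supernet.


Original prefix: /27
Number of subnets: 4 = 2^2
New prefix = 27 - 2 = 25
Supernet: 217.51.254.0/25


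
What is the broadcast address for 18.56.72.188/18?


Network: 18.56.64.0/18
Host bits = 14
Set all host bits to 1:
Broadcast: 18.56.127.255


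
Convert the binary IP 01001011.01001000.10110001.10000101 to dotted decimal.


01001011 = 75
01001000 = 72
10110001 = 177
10000101 = 133
IP: 75.72.177.133


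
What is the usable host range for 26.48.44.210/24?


Network: 26.48.44.0
Broadcast: 26.48.44.255
First usable = network + 1
Last usable = broadcast - 1
Range: 26.48.44.1 to 26.48.44.254


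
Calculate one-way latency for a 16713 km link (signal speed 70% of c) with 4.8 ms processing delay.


Speed = 0.7 * 3e5 km/s = 210000 km/s
Propagation delay = 16713 / 210000 = 0.0796 s = 79.5857 ms
Processing delay = 4.8 ms
Total one-way latency = 84.3857 ms


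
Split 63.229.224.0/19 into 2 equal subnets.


New prefix = 19 + 1 = 20
Each subnet has 4096 addresses
  63.229.224.0/20
  63.229.240.0/20
Subnets: 63.229.224.0/20, 63.229.240.0/20


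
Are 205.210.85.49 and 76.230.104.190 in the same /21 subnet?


Mask: 255.255.248.0
205.210.85.49 AND mask = 205.210.80.0
76.230.104.190 AND mask = 76.230.104.0
No, different subnets (205.210.80.0 vs 76.230.104.0)


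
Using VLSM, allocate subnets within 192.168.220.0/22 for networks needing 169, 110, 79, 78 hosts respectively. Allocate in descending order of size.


169 hosts -> /24 (254 usable): 192.168.220.0/24
110 hosts -> /25 (126 usable): 192.168.221.0/25
79 hosts -> /25 (126 usable): 192.168.221.128/25
78 hosts -> /25 (126 usable): 192.168.222.0/25
Allocation: 192.168.220.0/24 (169 hosts, 254 usable); 192.168.221.0/25 (110 hosts, 126 usable); 192.168.221.128/25 (79 hosts, 126 usable); 192.168.222.0/25 (78 hosts, 126 usable)


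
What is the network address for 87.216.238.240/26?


IP:   01010111.11011000.11101110.11110000
Mask: 11111111.11111111.11111111.11000000
AND operation:
Net:  01010111.11011000.11101110.11000000
Network: 87.216.238.192/26


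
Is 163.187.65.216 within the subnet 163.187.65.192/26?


Subnet network: 163.187.65.192
Test IP AND mask: 163.187.65.192
Yes, 163.187.65.216 is in 163.187.65.192/26


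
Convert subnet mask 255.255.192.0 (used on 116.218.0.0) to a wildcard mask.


Subnet mask: 255.255.192.0
Wildcard = 255.255.255.255 - subnet mask
255 - 255 = 0
255 - 255 = 0
255 - 192 = 63
255 - 0 = 255
Wildcard: 0.0.63.255


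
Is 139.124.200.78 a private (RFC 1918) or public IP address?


RFC 1918 private ranges:
  10.0.0.0/8 (10.0.0.0 - 10.255.255.255)
  172.16.0.0/12 (172.16.0.0 - 172.31.255.255)
  192.168.0.0/16 (192.168.0.0 - 192.168.255.255)
Public (not in any RFC 1918 range)


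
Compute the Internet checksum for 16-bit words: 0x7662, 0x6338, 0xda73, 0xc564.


Sum all words (with carry folding):
+ 0x7662 = 0x7662
+ 0x6338 = 0xd99a
+ 0xda73 = 0xb40e
+ 0xc564 = 0x7973
One's complement: ~0x7973
Checksum = 0x868c


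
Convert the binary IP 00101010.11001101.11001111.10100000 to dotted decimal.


00101010 = 42
11001101 = 205
11001111 = 207
10100000 = 160
IP: 42.205.207.160


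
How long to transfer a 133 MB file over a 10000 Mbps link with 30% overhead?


Effective throughput = 10000 * (1 - 30/100) = 7000 Mbps
File size in Mb = 133 * 8 = 1064 Mb
Time = 1064 / 7000
Time = 0.152 seconds


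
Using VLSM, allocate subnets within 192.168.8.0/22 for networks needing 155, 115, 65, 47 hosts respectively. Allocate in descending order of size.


155 hosts -> /24 (254 usable): 192.168.8.0/24
115 hosts -> /25 (126 usable): 192.168.9.0/25
65 hosts -> /25 (126 usable): 192.168.9.128/25
47 hosts -> /26 (62 usable): 192.168.10.0/26
Allocation: 192.168.8.0/24 (155 hosts, 254 usable); 192.168.9.0/25 (115 hosts, 126 usable); 192.168.9.128/25 (65 hosts, 126 usable); 192.168.10.0/26 (47 hosts, 62 usable)


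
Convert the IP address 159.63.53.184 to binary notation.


159 = 10011111
63 = 00111111
53 = 00110101
184 = 10111000
Binary: 10011111.00111111.00110101.10111000


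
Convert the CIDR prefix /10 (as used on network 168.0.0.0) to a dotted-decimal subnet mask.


/10 means 10 network bits, 22 host bits
Binary: 11111111110000000000000000000000
Mask: 255.192.0.0


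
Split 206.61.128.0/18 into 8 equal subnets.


New prefix = 18 + 3 = 21
Each subnet has 2048 addresses
  206.61.128.0/21
  206.61.136.0/21
  206.61.144.0/21
  206.61.152.0/21
  206.61.160.0/21
  206.61.168.0/21
  206.61.176.0/21
  206.61.184.0/21
Subnets: 206.61.128.0/21, 206.61.136.0/21, 206.61.144.0/21, 206.61.152.0/21, 206.61.160.0/21, 206.61.168.0/21, 206.61.176.0/21, 206.61.184.0/21


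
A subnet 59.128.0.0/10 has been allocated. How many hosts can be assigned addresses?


Host bits = 32 - 10 = 22
Total addresses = 2^22 = 4194304
Usable = total - 2 (network and broadcast)
Usable hosts: 4194302


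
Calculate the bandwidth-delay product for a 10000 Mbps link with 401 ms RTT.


BDP = bandwidth * RTT
= 10000 Mbps * 401 ms
= 10000 * 1e6 * 401 / 1000 bits
= 4010000000 bits
= 501250000 bytes
= 489501.9531 KB
BDP = 4010000000 bits (501250000 bytes)


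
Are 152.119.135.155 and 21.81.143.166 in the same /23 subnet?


Mask: 255.255.254.0
152.119.135.155 AND mask = 152.119.134.0
21.81.143.166 AND mask = 21.81.142.0
No, different subnets (152.119.134.0 vs 21.81.142.0)


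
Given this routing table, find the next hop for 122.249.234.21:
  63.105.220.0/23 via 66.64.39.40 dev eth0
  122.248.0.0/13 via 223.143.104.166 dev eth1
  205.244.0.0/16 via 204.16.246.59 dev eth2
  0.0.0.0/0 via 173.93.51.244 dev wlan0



Longest prefix match for 122.249.234.21:
  /23 63.105.220.0: no
  /13 122.248.0.0: MATCH
  /16 205.244.0.0: no
  /0 0.0.0.0: MATCH
Selected: next-hop 223.143.104.166 via eth1 (matched /13)


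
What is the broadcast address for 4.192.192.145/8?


Network: 4.0.0.0/8
Host bits = 24
Set all host bits to 1:
Broadcast: 4.255.255.255


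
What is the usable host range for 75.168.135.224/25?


Network: 75.168.135.128
Broadcast: 75.168.135.255
First usable = network + 1
Last usable = broadcast - 1
Range: 75.168.135.129 to 75.168.135.254


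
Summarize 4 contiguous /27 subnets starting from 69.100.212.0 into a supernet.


Original prefix: /27
Number of subnets: 4 = 2^2
New prefix = 27 - 2 = 25
Supernet: 69.100.212.0/25


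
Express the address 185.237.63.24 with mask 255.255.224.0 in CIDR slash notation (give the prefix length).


Binary: 11111111.11111111.11100000.00000000
Count leading 1s
Prefix: /19


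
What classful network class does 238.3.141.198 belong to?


First octet: 238
Binary: 11101110
1110xxxx -> Class D (224-239)
Class D (multicast), default mask N/A


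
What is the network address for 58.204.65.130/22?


IP:   00111010.11001100.01000001.10000010
Mask: 11111111.11111111.11111100.00000000
AND operation:
Net:  00111010.11001100.01000000.00000000
Network: 58.204.64.0/22


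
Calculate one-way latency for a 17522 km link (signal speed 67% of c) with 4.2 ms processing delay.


Speed = 0.67 * 3e5 km/s = 201000 km/s
Propagation delay = 17522 / 201000 = 0.0872 s = 87.1741 ms
Processing delay = 4.2 ms
Total one-way latency = 91.3741 ms


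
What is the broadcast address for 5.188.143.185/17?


Network: 5.188.128.0/17
Host bits = 15
Set all host bits to 1:
Broadcast: 5.188.255.255


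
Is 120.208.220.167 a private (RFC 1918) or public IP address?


RFC 1918 private ranges:
  10.0.0.0/8 (10.0.0.0 - 10.255.255.255)
  172.16.0.0/12 (172.16.0.0 - 172.31.255.255)
  192.168.0.0/16 (192.168.0.0 - 192.168.255.255)
Public (not in any RFC 1918 range)


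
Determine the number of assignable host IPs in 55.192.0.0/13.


Host bits = 32 - 13 = 19
Total addresses = 2^19 = 524288
Usable = total - 2 (network and broadcast)
Usable hosts: 524286


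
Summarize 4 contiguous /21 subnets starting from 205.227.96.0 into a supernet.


Original prefix: /21
Number of subnets: 4 = 2^2
New prefix = 21 - 2 = 19
Supernet: 205.227.96.0/19


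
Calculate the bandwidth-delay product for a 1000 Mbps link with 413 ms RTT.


BDP = bandwidth * RTT
= 1000 Mbps * 413 ms
= 1000 * 1e6 * 413 / 1000 bits
= 413000000 bits
= 51625000 bytes
= 50415.0391 KB
BDP = 413000000 bits (51625000 bytes)


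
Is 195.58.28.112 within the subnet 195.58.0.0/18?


Subnet network: 195.58.0.0
Test IP AND mask: 195.58.0.0
Yes, 195.58.28.112 is in 195.58.0.0/18


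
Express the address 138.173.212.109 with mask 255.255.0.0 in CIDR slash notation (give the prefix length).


Binary: 11111111.11111111.00000000.00000000
Count leading 1s
Prefix: /16


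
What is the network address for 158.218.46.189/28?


IP:   10011110.11011010.00101110.10111101
Mask: 11111111.11111111.11111111.11110000
AND operation:
Net:  10011110.11011010.00101110.10110000
Network: 158.218.46.176/28


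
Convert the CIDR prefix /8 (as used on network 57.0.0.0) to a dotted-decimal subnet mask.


/8 means 8 network bits, 24 host bits
Binary: 11111111000000000000000000000000
Mask: 255.0.0.0


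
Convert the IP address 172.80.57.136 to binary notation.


172 = 10101100
80 = 01010000
57 = 00111001
136 = 10001000
Binary: 10101100.01010000.00111001.10001000


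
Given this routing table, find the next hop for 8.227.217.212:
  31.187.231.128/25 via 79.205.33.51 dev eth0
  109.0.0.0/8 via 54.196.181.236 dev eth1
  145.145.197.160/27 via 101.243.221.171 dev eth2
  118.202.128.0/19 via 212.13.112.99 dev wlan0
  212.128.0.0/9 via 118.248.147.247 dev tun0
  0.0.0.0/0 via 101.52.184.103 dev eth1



Longest prefix match for 8.227.217.212:
  /25 31.187.231.128: no
  /8 109.0.0.0: no
  /27 145.145.197.160: no
  /19 118.202.128.0: no
  /9 212.128.0.0: no
  /0 0.0.0.0: MATCH
Selected: next-hop 101.52.184.103 via eth1 (matched /0)


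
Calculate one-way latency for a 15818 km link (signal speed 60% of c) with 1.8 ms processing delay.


Speed = 0.6 * 3e5 km/s = 180000 km/s
Propagation delay = 15818 / 180000 = 0.0879 s = 87.8778 ms
Processing delay = 1.8 ms
Total one-way latency = 89.6778 ms


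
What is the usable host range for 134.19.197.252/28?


Network: 134.19.197.240
Broadcast: 134.19.197.255
First usable = network + 1
Last usable = broadcast - 1
Range: 134.19.197.241 to 134.19.197.254


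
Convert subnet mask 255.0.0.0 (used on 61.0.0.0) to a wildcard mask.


Subnet mask: 255.0.0.0
Wildcard = 255.255.255.255 - subnet mask
255 - 255 = 0
255 - 0 = 255
255 - 0 = 255
255 - 0 = 255
Wildcard: 0.255.255.255


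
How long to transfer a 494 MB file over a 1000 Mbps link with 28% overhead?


Effective throughput = 1000 * (1 - 28/100) = 720 Mbps
File size in Mb = 494 * 8 = 3952 Mb
Time = 3952 / 720
Time = 5.4889 seconds


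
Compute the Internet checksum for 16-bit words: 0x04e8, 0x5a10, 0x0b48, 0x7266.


Sum all words (with carry folding):
+ 0x04e8 = 0x04e8
+ 0x5a10 = 0x5ef8
+ 0x0b48 = 0x6a40
+ 0x7266 = 0xdca6
One's complement: ~0xdca6
Checksum = 0x2359


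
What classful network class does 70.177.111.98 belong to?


First octet: 70
Binary: 01000110
0xxxxxxx -> Class A (1-126)
Class A, default mask 255.0.0.0 (/8)


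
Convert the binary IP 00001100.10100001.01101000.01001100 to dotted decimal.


00001100 = 12
10100001 = 161
01101000 = 104
01001100 = 76
IP: 12.161.104.76


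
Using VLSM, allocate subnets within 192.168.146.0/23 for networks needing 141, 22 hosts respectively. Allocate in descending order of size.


141 hosts -> /24 (254 usable): 192.168.146.0/24
22 hosts -> /27 (30 usable): 192.168.147.0/27
Allocation: 192.168.146.0/24 (141 hosts, 254 usable); 192.168.147.0/27 (22 hosts, 30 usable)


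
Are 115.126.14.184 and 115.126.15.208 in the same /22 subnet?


Mask: 255.255.252.0
115.126.14.184 AND mask = 115.126.12.0
115.126.15.208 AND mask = 115.126.12.0
Yes, same subnet (115.126.12.0)


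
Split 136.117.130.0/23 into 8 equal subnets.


New prefix = 23 + 3 = 26
Each subnet has 64 addresses
  136.117.130.0/26
  136.117.130.64/26
  136.117.130.128/26
  136.117.130.192/26
  136.117.131.0/26
  136.117.131.64/26
  136.117.131.128/26
  136.117.131.192/26
Subnets: 136.117.130.0/26, 136.117.130.64/26, 136.117.130.128/26, 136.117.130.192/26, 136.117.131.0/26, 136.117.131.64/26, 136.117.131.128/26, 136.117.131.192/26


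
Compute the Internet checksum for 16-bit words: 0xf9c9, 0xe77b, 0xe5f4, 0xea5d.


Sum all words (with carry folding):
+ 0xf9c9 = 0xf9c9
+ 0xe77b = 0xe145
+ 0xe5f4 = 0xc73a
+ 0xea5d = 0xb198
One's complement: ~0xb198
Checksum = 0x4e67


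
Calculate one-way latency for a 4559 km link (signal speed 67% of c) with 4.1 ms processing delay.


Speed = 0.67 * 3e5 km/s = 201000 km/s
Propagation delay = 4559 / 201000 = 0.0227 s = 22.6816 ms
Processing delay = 4.1 ms
Total one-way latency = 26.7816 ms


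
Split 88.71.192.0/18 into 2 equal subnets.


New prefix = 18 + 1 = 19
Each subnet has 8192 addresses
  88.71.192.0/19
  88.71.224.0/19
Subnets: 88.71.192.0/19, 88.71.224.0/19


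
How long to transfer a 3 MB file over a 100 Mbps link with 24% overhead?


Effective throughput = 100 * (1 - 24/100) = 76 Mbps
File size in Mb = 3 * 8 = 24 Mb
Time = 24 / 76
Time = 0.3158 seconds


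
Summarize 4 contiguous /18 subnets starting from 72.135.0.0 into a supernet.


Original prefix: /18
Number of subnets: 4 = 2^2
New prefix = 18 - 2 = 16
Supernet: 72.135.0.0/16


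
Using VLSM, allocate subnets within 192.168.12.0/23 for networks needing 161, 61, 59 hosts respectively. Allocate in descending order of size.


161 hosts -> /24 (254 usable): 192.168.12.0/24
61 hosts -> /26 (62 usable): 192.168.13.0/26
59 hosts -> /26 (62 usable): 192.168.13.64/26
Allocation: 192.168.12.0/24 (161 hosts, 254 usable); 192.168.13.0/26 (61 hosts, 62 usable); 192.168.13.64/26 (59 hosts, 62 usable)


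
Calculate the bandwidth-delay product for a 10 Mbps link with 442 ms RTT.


BDP = bandwidth * RTT
= 10 Mbps * 442 ms
= 10 * 1e6 * 442 / 1000 bits
= 4420000 bits
= 552500 bytes
= 539.5508 KB
BDP = 4420000 bits (552500 bytes)


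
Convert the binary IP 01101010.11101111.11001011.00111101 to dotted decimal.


01101010 = 106
11101111 = 239
11001011 = 203
00111101 = 61
IP: 106.239.203.61


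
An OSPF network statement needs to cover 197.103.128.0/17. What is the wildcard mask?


Subnet mask: 255.255.128.0
Wildcard = 255.255.255.255 - subnet mask
255 - 255 = 0
255 - 255 = 0
255 - 128 = 127
255 - 0 = 255
Wildcard: 0.0.127.255


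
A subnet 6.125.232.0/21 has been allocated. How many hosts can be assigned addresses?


Host bits = 32 - 21 = 11
Total addresses = 2^11 = 2048
Usable = total - 2 (network and broadcast)
Usable hosts: 2046


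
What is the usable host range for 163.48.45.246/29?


Network: 163.48.45.240
Broadcast: 163.48.45.247
First usable = network + 1
Last usable = broadcast - 1
Range: 163.48.45.241 to 163.48.45.246


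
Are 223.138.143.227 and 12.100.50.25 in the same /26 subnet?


Mask: 255.255.255.192
223.138.143.227 AND mask = 223.138.143.192
12.100.50.25 AND mask = 12.100.50.0
No, different subnets (223.138.143.192 vs 12.100.50.0)


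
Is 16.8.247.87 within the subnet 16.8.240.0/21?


Subnet network: 16.8.240.0
Test IP AND mask: 16.8.240.0
Yes, 16.8.247.87 is in 16.8.240.0/21


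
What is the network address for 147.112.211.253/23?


IP:   10010011.01110000.11010011.11111101
Mask: 11111111.11111111.11111110.00000000
AND operation:
Net:  10010011.01110000.11010010.00000000
Network: 147.112.210.0/23


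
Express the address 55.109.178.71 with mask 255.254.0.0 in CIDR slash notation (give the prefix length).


Binary: 11111111.11111110.00000000.00000000
Count leading 1s
Prefix: /15


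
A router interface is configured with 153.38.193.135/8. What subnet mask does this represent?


/8 means 8 network bits, 24 host bits
Binary: 11111111000000000000000000000000
Mask: 255.0.0.0


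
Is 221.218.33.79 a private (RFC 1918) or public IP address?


RFC 1918 private ranges:
  10.0.0.0/8 (10.0.0.0 - 10.255.255.255)
  172.16.0.0/12 (172.16.0.0 - 172.31.255.255)
  192.168.0.0/16 (192.168.0.0 - 192.168.255.255)
Public (not in any RFC 1918 range)


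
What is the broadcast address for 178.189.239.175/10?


Network: 178.128.0.0/10
Host bits = 22
Set all host bits to 1:
Broadcast: 178.191.255.255


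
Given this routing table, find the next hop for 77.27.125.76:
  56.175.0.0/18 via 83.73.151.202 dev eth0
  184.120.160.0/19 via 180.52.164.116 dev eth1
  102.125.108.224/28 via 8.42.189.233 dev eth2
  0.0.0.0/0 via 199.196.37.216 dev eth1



Longest prefix match for 77.27.125.76:
  /18 56.175.0.0: no
  /19 184.120.160.0: no
  /28 102.125.108.224: no
  /0 0.0.0.0: MATCH
Selected: next-hop 199.196.37.216 via eth1 (matched /0)


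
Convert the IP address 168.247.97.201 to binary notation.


168 = 10101000
247 = 11110111
97 = 01100001
201 = 11001001
Binary: 10101000.11110111.01100001.11001001


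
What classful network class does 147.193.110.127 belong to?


First octet: 147
Binary: 10010011
10xxxxxx -> Class B (128-191)
Class B, default mask 255.255.0.0 (/16)


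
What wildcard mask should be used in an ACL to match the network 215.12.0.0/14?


Subnet mask: 255.252.0.0
Wildcard = 255.255.255.255 - subnet mask
255 - 255 = 0
255 - 252 = 3
255 - 0 = 255
255 - 0 = 255
Wildcard: 0.3.255.255


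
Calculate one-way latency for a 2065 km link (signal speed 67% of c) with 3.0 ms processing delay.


Speed = 0.67 * 3e5 km/s = 201000 km/s
Propagation delay = 2065 / 201000 = 0.0103 s = 10.2736 ms
Processing delay = 3.0 ms
Total one-way latency = 13.2736 ms


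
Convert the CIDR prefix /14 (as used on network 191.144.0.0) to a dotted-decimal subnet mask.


/14 means 14 network bits, 18 host bits
Binary: 11111111111111000000000000000000
Mask: 255.252.0.0


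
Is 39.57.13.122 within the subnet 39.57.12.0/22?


Subnet network: 39.57.12.0
Test IP AND mask: 39.57.12.0
Yes, 39.57.13.122 is in 39.57.12.0/22


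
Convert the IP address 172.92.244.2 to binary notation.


172 = 10101100
92 = 01011100
244 = 11110100
2 = 00000010
Binary: 10101100.01011100.11110100.00000010
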